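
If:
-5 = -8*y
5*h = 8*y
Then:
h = 1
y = 5/8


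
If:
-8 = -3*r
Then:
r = 8/3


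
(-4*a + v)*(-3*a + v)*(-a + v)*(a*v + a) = -12*a^4*v - 12*a^4 + 19*a^3*v^2 + 19*a^3*v - 8*a^2*v^3 - 8*a^2*v^2 + a*v^4 + a*v^3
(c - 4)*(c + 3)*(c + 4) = c^3 + 3*c^2 - 16*c - 48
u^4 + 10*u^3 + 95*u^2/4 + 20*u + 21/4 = (u + 1/2)*(u + 1)*(u + 3/2)*(u + 7)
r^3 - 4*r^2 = r^2*(r - 4)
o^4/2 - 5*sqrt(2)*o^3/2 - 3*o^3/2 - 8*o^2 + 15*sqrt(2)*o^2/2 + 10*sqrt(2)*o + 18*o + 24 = (o/2 + sqrt(2)/2)*(o - 4)*(o + 1)*(o - 6*sqrt(2))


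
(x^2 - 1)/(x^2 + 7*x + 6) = (x - 1)/(x + 6)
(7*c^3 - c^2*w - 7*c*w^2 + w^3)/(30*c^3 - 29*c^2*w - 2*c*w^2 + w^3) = (-7*c^2 - 6*c*w + w^2)/(-30*c^2 - c*w + w^2)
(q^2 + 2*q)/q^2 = (q + 2)/q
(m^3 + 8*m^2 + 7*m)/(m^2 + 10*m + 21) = m*(m + 1)/(m + 3)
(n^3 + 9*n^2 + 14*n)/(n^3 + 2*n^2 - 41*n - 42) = n*(n + 2)/(n^2 - 5*n - 6)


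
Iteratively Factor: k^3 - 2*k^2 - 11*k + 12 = (k + 3)*(k^2 - 5*k + 4) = (k - 1)*(k + 3)*(k - 4)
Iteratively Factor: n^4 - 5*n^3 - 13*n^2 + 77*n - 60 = (n - 5)*(n^3 - 13*n + 12) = (n - 5)*(n - 3)*(n^2 + 3*n - 4) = (n - 5)*(n - 3)*(n + 4)*(n - 1)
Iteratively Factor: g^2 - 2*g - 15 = (g - 5)*(g + 3)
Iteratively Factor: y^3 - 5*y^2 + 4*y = (y)*(y^2 - 5*y + 4) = y*(y - 1)*(y - 4)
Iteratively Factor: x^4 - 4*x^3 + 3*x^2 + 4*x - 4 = (x - 2)*(x^3 - 2*x^2 - x + 2) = (x - 2)*(x - 1)*(x^2 - x - 2) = (x - 2)^2*(x - 1)*(x + 1)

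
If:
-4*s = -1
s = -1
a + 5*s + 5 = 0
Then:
No Solution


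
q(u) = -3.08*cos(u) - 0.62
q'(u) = 3.08*sin(u)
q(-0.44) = -3.41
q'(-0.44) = -1.31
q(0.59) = -3.18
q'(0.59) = 1.71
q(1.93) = 0.46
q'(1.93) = 2.88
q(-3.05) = 2.45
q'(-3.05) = -0.28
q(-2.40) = 1.65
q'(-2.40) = -2.08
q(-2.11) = 0.96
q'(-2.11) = -2.64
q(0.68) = -3.01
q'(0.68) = 1.94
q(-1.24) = -1.62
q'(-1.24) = -2.91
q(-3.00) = 2.43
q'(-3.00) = -0.43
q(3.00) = 2.43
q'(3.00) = 0.43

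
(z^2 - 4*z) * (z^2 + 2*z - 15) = z^4 - 2*z^3 - 23*z^2 + 60*z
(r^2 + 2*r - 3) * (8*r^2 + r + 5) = 8*r^4 + 17*r^3 - 17*r^2 + 7*r - 15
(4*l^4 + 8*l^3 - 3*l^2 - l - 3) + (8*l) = 4*l^4 + 8*l^3 - 3*l^2 + 7*l - 3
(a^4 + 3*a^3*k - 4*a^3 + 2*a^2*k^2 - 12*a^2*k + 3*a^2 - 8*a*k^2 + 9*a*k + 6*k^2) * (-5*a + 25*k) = -5*a^5 + 10*a^4*k + 20*a^4 + 65*a^3*k^2 - 40*a^3*k - 15*a^3 + 50*a^2*k^3 - 260*a^2*k^2 + 30*a^2*k - 200*a*k^3 + 195*a*k^2 + 150*k^3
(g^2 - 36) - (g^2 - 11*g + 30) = 11*g - 66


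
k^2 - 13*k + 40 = (k - 8)*(k - 5)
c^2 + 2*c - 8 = (c - 2)*(c + 4)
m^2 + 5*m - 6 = (m - 1)*(m + 6)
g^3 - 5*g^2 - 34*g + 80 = (g - 8)*(g - 2)*(g + 5)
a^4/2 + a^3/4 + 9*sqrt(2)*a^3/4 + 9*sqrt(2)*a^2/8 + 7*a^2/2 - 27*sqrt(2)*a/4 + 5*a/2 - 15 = (a/2 + 1)*(a - 3/2)*(a + 2*sqrt(2))*(a + 5*sqrt(2)/2)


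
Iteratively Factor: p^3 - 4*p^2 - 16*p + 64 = (p + 4)*(p^2 - 8*p + 16) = (p - 4)*(p + 4)*(p - 4)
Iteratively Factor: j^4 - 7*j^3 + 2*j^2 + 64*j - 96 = (j - 4)*(j^3 - 3*j^2 - 10*j + 24) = (j - 4)*(j - 2)*(j^2 - j - 12) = (j - 4)*(j - 2)*(j + 3)*(j - 4)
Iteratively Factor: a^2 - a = (a - 1)*(a)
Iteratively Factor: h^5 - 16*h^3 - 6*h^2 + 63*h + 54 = (h - 3)*(h^4 + 3*h^3 - 7*h^2 - 27*h - 18) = (h - 3)^2*(h^3 + 6*h^2 + 11*h + 6) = (h - 3)^2*(h + 2)*(h^2 + 4*h + 3) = (h - 3)^2*(h + 2)*(h + 3)*(h + 1)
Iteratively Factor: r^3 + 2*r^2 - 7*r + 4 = (r - 1)*(r^2 + 3*r - 4) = (r - 1)^2*(r + 4)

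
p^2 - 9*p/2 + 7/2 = (p - 7/2)*(p - 1)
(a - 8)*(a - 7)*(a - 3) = a^3 - 18*a^2 + 101*a - 168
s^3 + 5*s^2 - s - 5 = (s - 1)*(s + 1)*(s + 5)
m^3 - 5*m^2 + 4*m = m*(m - 4)*(m - 1)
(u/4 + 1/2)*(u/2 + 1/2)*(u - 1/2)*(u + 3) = u^4/8 + 11*u^3/16 + u^2 + u/16 - 3/8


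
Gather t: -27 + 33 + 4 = 10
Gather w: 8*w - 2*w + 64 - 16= 6*w + 48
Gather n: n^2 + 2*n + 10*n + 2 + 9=n^2 + 12*n + 11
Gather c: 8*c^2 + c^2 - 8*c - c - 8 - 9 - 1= 9*c^2 - 9*c - 18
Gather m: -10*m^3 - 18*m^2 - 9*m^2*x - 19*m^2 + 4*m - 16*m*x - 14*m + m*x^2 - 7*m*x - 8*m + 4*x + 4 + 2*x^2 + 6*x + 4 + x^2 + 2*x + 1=-10*m^3 + m^2*(-9*x - 37) + m*(x^2 - 23*x - 18) + 3*x^2 + 12*x + 9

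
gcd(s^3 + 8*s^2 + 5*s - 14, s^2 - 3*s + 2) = s - 1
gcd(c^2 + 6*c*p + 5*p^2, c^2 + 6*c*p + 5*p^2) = c^2 + 6*c*p + 5*p^2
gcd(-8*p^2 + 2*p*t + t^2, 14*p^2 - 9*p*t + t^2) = 2*p - t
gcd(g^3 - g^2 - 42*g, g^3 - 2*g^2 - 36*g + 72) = g + 6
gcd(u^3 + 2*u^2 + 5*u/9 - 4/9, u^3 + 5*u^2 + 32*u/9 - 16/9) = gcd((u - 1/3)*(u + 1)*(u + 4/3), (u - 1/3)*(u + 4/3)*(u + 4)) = u^2 + u - 4/9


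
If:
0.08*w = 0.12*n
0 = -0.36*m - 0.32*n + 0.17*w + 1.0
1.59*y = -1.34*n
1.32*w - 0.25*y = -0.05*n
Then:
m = 2.78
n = 0.00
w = 0.00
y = 0.00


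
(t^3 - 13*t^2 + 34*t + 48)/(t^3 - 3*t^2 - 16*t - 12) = (t - 8)/(t + 2)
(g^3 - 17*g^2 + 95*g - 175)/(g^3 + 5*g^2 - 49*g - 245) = (g^2 - 10*g + 25)/(g^2 + 12*g + 35)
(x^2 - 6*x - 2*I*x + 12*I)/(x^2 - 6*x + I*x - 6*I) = (x - 2*I)/(x + I)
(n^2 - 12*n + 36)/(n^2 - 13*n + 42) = (n - 6)/(n - 7)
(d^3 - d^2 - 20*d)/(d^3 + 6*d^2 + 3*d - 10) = d*(d^2 - d - 20)/(d^3 + 6*d^2 + 3*d - 10)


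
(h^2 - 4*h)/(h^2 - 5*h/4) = 4*(h - 4)/(4*h - 5)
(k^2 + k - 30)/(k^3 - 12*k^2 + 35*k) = (k + 6)/(k*(k - 7))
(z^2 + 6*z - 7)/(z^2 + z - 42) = (z - 1)/(z - 6)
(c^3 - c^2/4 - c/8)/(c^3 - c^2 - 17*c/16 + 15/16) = 2*c*(8*c^2 - 2*c - 1)/(16*c^3 - 16*c^2 - 17*c + 15)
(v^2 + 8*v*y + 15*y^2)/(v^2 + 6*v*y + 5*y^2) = (v + 3*y)/(v + y)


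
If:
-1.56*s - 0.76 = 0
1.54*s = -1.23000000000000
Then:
No Solution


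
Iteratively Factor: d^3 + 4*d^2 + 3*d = (d)*(d^2 + 4*d + 3) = d*(d + 3)*(d + 1)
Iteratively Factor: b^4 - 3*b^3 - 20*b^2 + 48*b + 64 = (b - 4)*(b^3 + b^2 - 16*b - 16) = (b - 4)*(b + 1)*(b^2 - 16) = (b - 4)^2*(b + 1)*(b + 4)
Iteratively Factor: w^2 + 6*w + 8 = (w + 4)*(w + 2)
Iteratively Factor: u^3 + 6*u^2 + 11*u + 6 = (u + 1)*(u^2 + 5*u + 6) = (u + 1)*(u + 2)*(u + 3)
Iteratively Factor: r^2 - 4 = (r - 2)*(r + 2)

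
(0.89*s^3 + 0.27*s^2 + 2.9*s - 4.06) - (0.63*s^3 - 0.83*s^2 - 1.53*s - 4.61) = 0.26*s^3 + 1.1*s^2 + 4.43*s + 0.550000000000001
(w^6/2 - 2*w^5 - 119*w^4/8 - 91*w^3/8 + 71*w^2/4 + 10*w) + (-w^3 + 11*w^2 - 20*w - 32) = w^6/2 - 2*w^5 - 119*w^4/8 - 99*w^3/8 + 115*w^2/4 - 10*w - 32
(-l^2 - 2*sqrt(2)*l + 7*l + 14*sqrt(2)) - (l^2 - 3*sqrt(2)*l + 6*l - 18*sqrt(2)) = -2*l^2 + l + sqrt(2)*l + 32*sqrt(2)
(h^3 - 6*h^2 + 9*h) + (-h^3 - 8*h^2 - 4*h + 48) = -14*h^2 + 5*h + 48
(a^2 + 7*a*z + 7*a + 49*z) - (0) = a^2 + 7*a*z + 7*a + 49*z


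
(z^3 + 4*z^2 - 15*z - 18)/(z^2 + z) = z + 3 - 18/z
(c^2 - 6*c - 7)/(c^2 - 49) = (c + 1)/(c + 7)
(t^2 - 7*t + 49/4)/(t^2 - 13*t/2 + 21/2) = (t - 7/2)/(t - 3)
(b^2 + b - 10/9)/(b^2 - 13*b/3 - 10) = (b - 2/3)/(b - 6)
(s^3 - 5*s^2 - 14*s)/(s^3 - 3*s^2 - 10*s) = (s - 7)/(s - 5)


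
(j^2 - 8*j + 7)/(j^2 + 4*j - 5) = (j - 7)/(j + 5)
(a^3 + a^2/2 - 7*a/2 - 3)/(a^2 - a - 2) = a + 3/2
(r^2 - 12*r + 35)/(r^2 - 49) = (r - 5)/(r + 7)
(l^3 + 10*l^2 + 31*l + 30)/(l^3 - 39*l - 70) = (l + 3)/(l - 7)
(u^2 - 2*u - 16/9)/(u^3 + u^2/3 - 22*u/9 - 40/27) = 3*(3*u - 8)/(9*u^2 - 3*u - 20)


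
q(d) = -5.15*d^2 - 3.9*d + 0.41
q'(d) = -10.3*d - 3.9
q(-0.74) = 0.48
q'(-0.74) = 3.72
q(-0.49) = 1.08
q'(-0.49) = 1.15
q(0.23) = -0.76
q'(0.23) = -6.27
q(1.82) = -23.75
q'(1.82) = -22.65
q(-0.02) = 0.49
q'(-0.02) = -3.69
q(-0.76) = 0.40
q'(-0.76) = 3.93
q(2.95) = -55.91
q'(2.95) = -34.28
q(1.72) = -21.53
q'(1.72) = -21.62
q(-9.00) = -381.64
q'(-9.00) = 88.80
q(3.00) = -57.64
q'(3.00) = -34.80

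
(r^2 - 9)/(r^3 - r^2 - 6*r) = (r + 3)/(r*(r + 2))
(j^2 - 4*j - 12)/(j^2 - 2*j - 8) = (j - 6)/(j - 4)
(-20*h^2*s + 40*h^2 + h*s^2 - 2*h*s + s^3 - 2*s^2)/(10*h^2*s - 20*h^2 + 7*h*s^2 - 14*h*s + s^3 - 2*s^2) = (-4*h + s)/(2*h + s)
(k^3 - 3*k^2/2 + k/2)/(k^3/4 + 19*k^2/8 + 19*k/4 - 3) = 4*k*(k - 1)/(k^2 + 10*k + 24)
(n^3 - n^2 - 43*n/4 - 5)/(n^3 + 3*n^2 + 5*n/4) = (n - 4)/n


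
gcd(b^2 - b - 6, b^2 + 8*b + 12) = b + 2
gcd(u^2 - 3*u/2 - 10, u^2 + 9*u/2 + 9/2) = 1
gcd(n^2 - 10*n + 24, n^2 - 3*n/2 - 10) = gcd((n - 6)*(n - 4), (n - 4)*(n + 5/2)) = n - 4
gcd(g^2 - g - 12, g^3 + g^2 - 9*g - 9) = g + 3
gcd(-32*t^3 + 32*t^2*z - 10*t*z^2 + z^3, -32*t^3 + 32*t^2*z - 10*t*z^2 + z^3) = -32*t^3 + 32*t^2*z - 10*t*z^2 + z^3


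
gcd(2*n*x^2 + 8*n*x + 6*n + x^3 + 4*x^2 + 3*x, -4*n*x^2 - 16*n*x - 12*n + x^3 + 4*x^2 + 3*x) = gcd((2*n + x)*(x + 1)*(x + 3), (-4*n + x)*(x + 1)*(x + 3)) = x^2 + 4*x + 3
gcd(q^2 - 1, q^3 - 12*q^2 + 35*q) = 1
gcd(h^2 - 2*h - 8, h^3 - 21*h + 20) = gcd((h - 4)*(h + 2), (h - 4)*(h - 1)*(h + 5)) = h - 4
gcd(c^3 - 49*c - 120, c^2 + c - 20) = c + 5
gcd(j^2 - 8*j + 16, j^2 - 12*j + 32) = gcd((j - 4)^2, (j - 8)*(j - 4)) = j - 4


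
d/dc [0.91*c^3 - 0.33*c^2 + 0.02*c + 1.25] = 2.73*c^2 - 0.66*c + 0.02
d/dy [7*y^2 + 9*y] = 14*y + 9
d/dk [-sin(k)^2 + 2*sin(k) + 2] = 2*(1 - sin(k))*cos(k)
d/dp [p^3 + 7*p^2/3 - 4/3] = p*(9*p + 14)/3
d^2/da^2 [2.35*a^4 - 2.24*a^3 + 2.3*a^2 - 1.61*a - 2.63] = 28.2*a^2 - 13.44*a + 4.6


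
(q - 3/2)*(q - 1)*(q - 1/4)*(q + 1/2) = q^4 - 9*q^3/4 + 3*q^2/4 + 11*q/16 - 3/16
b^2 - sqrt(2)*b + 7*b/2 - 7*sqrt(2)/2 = (b + 7/2)*(b - sqrt(2))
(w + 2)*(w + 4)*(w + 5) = w^3 + 11*w^2 + 38*w + 40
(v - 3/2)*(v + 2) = v^2 + v/2 - 3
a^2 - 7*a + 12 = (a - 4)*(a - 3)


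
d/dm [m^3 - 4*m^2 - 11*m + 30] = 3*m^2 - 8*m - 11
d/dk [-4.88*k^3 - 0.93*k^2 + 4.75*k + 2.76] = -14.64*k^2 - 1.86*k + 4.75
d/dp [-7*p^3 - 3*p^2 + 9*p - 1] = -21*p^2 - 6*p + 9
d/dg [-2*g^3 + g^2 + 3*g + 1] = -6*g^2 + 2*g + 3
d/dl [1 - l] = -1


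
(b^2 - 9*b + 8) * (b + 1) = b^3 - 8*b^2 - b + 8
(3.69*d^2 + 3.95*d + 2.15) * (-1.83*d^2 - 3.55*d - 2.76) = -6.7527*d^4 - 20.328*d^3 - 28.1414*d^2 - 18.5345*d - 5.934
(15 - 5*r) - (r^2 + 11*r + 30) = -r^2 - 16*r - 15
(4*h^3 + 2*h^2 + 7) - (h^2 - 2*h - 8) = 4*h^3 + h^2 + 2*h + 15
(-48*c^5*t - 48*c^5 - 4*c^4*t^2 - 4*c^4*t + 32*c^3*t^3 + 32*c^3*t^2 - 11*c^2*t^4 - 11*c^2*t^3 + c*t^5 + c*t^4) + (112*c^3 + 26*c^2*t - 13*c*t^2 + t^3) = -48*c^5*t - 48*c^5 - 4*c^4*t^2 - 4*c^4*t + 32*c^3*t^3 + 32*c^3*t^2 + 112*c^3 - 11*c^2*t^4 - 11*c^2*t^3 + 26*c^2*t + c*t^5 + c*t^4 - 13*c*t^2 + t^3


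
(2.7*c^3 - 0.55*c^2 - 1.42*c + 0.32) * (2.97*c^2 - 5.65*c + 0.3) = 8.019*c^5 - 16.8885*c^4 - 0.2999*c^3 + 8.8084*c^2 - 2.234*c + 0.096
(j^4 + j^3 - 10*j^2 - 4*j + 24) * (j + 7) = j^5 + 8*j^4 - 3*j^3 - 74*j^2 - 4*j + 168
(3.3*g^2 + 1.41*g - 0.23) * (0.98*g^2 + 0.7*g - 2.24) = 3.234*g^4 + 3.6918*g^3 - 6.6304*g^2 - 3.3194*g + 0.5152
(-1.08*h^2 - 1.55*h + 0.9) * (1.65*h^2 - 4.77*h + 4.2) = -1.782*h^4 + 2.5941*h^3 + 4.3425*h^2 - 10.803*h + 3.78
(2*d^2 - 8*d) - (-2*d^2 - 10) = 4*d^2 - 8*d + 10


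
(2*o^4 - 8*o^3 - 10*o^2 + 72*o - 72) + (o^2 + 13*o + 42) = 2*o^4 - 8*o^3 - 9*o^2 + 85*o - 30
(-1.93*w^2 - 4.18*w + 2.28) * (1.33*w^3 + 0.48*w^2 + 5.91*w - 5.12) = -2.5669*w^5 - 6.4858*w^4 - 10.3803*w^3 - 13.7278*w^2 + 34.8764*w - 11.6736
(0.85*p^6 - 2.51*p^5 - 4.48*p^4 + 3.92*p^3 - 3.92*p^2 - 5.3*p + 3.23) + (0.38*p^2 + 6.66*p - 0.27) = 0.85*p^6 - 2.51*p^5 - 4.48*p^4 + 3.92*p^3 - 3.54*p^2 + 1.36*p + 2.96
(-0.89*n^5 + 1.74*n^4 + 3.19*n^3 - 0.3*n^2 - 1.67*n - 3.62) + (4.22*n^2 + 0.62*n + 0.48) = -0.89*n^5 + 1.74*n^4 + 3.19*n^3 + 3.92*n^2 - 1.05*n - 3.14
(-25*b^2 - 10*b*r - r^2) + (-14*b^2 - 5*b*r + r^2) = -39*b^2 - 15*b*r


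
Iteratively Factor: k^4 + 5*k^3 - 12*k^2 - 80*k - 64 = (k + 4)*(k^3 + k^2 - 16*k - 16) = (k - 4)*(k + 4)*(k^2 + 5*k + 4) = (k - 4)*(k + 1)*(k + 4)*(k + 4)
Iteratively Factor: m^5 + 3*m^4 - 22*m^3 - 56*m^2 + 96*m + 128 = (m + 4)*(m^4 - m^3 - 18*m^2 + 16*m + 32) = (m - 4)*(m + 4)*(m^3 + 3*m^2 - 6*m - 8) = (m - 4)*(m - 2)*(m + 4)*(m^2 + 5*m + 4) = (m - 4)*(m - 2)*(m + 4)^2*(m + 1)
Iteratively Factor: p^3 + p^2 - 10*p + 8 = (p - 2)*(p^2 + 3*p - 4) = (p - 2)*(p - 1)*(p + 4)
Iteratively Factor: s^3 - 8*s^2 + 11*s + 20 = (s - 4)*(s^2 - 4*s - 5) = (s - 4)*(s + 1)*(s - 5)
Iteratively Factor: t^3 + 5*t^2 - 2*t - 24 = (t + 4)*(t^2 + t - 6) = (t - 2)*(t + 4)*(t + 3)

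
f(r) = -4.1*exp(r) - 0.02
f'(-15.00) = 0.00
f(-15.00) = -0.02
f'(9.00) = -33222.64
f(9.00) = -33222.66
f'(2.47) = -48.47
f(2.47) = -48.49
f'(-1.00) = -1.51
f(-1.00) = -1.53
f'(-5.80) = -0.01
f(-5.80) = -0.03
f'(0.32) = -5.65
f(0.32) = -5.67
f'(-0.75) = -1.94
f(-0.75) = -1.96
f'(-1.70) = -0.75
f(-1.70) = -0.77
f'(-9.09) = -0.00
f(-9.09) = -0.02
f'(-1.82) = -0.66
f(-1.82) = -0.68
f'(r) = -4.1*exp(r)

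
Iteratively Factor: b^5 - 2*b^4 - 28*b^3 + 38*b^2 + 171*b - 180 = (b - 1)*(b^4 - b^3 - 29*b^2 + 9*b + 180) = (b - 1)*(b + 3)*(b^3 - 4*b^2 - 17*b + 60) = (b - 3)*(b - 1)*(b + 3)*(b^2 - b - 20) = (b - 5)*(b - 3)*(b - 1)*(b + 3)*(b + 4)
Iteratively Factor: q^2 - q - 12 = (q + 3)*(q - 4)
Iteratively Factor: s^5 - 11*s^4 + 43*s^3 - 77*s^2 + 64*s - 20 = (s - 5)*(s^4 - 6*s^3 + 13*s^2 - 12*s + 4) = (s - 5)*(s - 1)*(s^3 - 5*s^2 + 8*s - 4) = (s - 5)*(s - 2)*(s - 1)*(s^2 - 3*s + 2) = (s - 5)*(s - 2)^2*(s - 1)*(s - 1)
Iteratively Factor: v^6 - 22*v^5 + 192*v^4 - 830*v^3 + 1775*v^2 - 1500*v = (v - 5)*(v^5 - 17*v^4 + 107*v^3 - 295*v^2 + 300*v) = (v - 5)*(v - 3)*(v^4 - 14*v^3 + 65*v^2 - 100*v) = (v - 5)*(v - 4)*(v - 3)*(v^3 - 10*v^2 + 25*v) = (v - 5)^2*(v - 4)*(v - 3)*(v^2 - 5*v) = v*(v - 5)^2*(v - 4)*(v - 3)*(v - 5)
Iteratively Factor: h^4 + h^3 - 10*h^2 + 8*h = (h + 4)*(h^3 - 3*h^2 + 2*h) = h*(h + 4)*(h^2 - 3*h + 2) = h*(h - 1)*(h + 4)*(h - 2)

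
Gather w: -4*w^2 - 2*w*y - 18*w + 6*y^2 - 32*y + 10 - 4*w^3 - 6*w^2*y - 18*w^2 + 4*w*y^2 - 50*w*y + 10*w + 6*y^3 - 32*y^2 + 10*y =-4*w^3 + w^2*(-6*y - 22) + w*(4*y^2 - 52*y - 8) + 6*y^3 - 26*y^2 - 22*y + 10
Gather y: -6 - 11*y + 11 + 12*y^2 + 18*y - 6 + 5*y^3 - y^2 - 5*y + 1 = 5*y^3 + 11*y^2 + 2*y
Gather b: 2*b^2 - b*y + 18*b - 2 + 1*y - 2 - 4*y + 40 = 2*b^2 + b*(18 - y) - 3*y + 36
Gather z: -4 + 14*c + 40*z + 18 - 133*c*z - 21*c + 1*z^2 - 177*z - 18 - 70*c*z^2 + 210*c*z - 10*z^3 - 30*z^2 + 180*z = -7*c - 10*z^3 + z^2*(-70*c - 29) + z*(77*c + 43) - 4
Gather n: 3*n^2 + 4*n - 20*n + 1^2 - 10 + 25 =3*n^2 - 16*n + 16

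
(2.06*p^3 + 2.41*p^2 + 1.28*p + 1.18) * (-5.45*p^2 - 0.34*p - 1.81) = -11.227*p^5 - 13.8349*p^4 - 11.524*p^3 - 11.2283*p^2 - 2.718*p - 2.1358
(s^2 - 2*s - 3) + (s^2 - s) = 2*s^2 - 3*s - 3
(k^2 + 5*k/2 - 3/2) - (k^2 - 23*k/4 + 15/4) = 33*k/4 - 21/4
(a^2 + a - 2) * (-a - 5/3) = -a^3 - 8*a^2/3 + a/3 + 10/3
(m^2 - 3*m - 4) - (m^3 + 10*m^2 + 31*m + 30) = -m^3 - 9*m^2 - 34*m - 34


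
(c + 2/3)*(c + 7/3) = c^2 + 3*c + 14/9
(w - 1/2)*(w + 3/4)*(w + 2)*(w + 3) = w^4 + 21*w^3/4 + 55*w^2/8 - 3*w/8 - 9/4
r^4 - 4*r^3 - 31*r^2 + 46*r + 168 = (r - 7)*(r - 3)*(r + 2)*(r + 4)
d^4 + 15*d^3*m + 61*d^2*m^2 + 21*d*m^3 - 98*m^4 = (d - m)*(d + 2*m)*(d + 7*m)^2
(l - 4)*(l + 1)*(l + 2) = l^3 - l^2 - 10*l - 8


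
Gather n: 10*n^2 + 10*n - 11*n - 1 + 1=10*n^2 - n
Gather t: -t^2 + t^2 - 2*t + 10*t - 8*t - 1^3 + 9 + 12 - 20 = 0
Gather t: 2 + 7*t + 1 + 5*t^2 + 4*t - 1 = 5*t^2 + 11*t + 2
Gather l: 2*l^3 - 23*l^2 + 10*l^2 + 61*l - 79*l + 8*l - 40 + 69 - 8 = 2*l^3 - 13*l^2 - 10*l + 21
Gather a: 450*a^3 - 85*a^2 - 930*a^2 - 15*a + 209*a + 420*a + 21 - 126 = 450*a^3 - 1015*a^2 + 614*a - 105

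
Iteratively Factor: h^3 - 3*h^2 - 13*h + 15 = (h - 1)*(h^2 - 2*h - 15) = (h - 5)*(h - 1)*(h + 3)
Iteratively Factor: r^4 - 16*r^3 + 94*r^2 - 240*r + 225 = (r - 5)*(r^3 - 11*r^2 + 39*r - 45) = (r - 5)*(r - 3)*(r^2 - 8*r + 15) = (r - 5)^2*(r - 3)*(r - 3)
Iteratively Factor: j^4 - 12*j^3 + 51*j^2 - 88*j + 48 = (j - 4)*(j^3 - 8*j^2 + 19*j - 12) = (j - 4)*(j - 1)*(j^2 - 7*j + 12) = (j - 4)*(j - 3)*(j - 1)*(j - 4)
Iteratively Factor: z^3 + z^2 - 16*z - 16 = (z + 4)*(z^2 - 3*z - 4) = (z - 4)*(z + 4)*(z + 1)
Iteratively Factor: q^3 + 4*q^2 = (q + 4)*(q^2) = q*(q + 4)*(q)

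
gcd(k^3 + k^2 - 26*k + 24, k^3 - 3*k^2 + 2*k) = k - 1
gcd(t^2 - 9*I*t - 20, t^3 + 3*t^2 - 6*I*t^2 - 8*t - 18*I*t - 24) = t - 4*I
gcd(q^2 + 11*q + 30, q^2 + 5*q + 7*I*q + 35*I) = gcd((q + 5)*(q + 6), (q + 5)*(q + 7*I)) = q + 5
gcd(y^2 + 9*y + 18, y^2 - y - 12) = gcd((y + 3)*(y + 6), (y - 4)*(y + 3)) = y + 3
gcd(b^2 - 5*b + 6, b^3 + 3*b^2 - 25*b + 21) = b - 3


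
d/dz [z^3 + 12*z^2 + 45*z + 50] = 3*z^2 + 24*z + 45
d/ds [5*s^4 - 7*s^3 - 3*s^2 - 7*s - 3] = 20*s^3 - 21*s^2 - 6*s - 7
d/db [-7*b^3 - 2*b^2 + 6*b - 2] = -21*b^2 - 4*b + 6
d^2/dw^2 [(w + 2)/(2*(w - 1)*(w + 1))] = (w^3 + 6*w^2 + 3*w + 2)/(w^6 - 3*w^4 + 3*w^2 - 1)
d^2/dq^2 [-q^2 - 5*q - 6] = -2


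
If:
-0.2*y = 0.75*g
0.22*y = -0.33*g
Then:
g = 0.00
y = 0.00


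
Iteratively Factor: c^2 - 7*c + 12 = (c - 4)*(c - 3)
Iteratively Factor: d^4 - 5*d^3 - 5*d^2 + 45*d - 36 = (d - 1)*(d^3 - 4*d^2 - 9*d + 36) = (d - 4)*(d - 1)*(d^2 - 9) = (d - 4)*(d - 1)*(d + 3)*(d - 3)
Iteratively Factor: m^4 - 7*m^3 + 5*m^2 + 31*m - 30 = (m - 5)*(m^3 - 2*m^2 - 5*m + 6) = (m - 5)*(m - 1)*(m^2 - m - 6) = (m - 5)*(m - 1)*(m + 2)*(m - 3)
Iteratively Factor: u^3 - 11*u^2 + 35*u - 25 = (u - 1)*(u^2 - 10*u + 25) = (u - 5)*(u - 1)*(u - 5)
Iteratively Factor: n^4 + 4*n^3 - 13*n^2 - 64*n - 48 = (n + 4)*(n^3 - 13*n - 12) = (n + 1)*(n + 4)*(n^2 - n - 12) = (n + 1)*(n + 3)*(n + 4)*(n - 4)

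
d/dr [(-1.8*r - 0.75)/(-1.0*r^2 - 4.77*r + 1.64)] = (1.8*r^2 + 8.586*r - (1.8*r + 0.75)*(2.0*r + 4.77) - 2.952)/(1.0*r^2 + 4.77*r - 1.64)^2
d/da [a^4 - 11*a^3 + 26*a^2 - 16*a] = 4*a^3 - 33*a^2 + 52*a - 16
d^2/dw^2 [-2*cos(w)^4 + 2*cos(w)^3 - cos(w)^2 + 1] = 32*sin(w)^4 - 44*sin(w)^2 - 3*cos(w)/2 - 9*cos(3*w)/2 + 10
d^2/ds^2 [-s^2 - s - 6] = -2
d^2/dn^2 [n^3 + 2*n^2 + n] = 6*n + 4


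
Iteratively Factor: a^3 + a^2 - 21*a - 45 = (a + 3)*(a^2 - 2*a - 15) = (a + 3)^2*(a - 5)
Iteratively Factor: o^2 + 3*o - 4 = (o - 1)*(o + 4)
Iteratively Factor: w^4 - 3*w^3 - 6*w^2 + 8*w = (w - 4)*(w^3 + w^2 - 2*w) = (w - 4)*(w + 2)*(w^2 - w) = w*(w - 4)*(w + 2)*(w - 1)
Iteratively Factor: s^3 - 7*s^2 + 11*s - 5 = (s - 5)*(s^2 - 2*s + 1) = (s - 5)*(s - 1)*(s - 1)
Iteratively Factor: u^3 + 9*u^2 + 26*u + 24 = (u + 2)*(u^2 + 7*u + 12) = (u + 2)*(u + 4)*(u + 3)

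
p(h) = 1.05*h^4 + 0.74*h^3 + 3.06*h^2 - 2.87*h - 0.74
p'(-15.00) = -13770.17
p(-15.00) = 51389.56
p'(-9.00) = -2939.93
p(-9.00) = 6622.54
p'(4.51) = 455.17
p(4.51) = 550.85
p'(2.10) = 58.67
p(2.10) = 34.00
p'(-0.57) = -6.41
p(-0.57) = 1.86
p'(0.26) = -1.05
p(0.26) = -1.26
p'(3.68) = 259.03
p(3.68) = 259.58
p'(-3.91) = -243.92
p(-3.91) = 258.44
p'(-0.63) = -6.89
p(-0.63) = 2.26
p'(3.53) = 231.14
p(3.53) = 222.85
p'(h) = 4.2*h^3 + 2.22*h^2 + 6.12*h - 2.87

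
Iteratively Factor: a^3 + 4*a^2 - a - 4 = (a + 4)*(a^2 - 1) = (a + 1)*(a + 4)*(a - 1)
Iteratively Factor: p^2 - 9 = (p + 3)*(p - 3)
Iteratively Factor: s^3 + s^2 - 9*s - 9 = (s - 3)*(s^2 + 4*s + 3) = (s - 3)*(s + 1)*(s + 3)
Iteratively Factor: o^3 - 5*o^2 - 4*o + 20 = (o + 2)*(o^2 - 7*o + 10) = (o - 2)*(o + 2)*(o - 5)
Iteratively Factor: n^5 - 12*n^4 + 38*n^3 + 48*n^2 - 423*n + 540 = (n - 3)*(n^4 - 9*n^3 + 11*n^2 + 81*n - 180) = (n - 3)*(n + 3)*(n^3 - 12*n^2 + 47*n - 60) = (n - 3)^2*(n + 3)*(n^2 - 9*n + 20) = (n - 5)*(n - 3)^2*(n + 3)*(n - 4)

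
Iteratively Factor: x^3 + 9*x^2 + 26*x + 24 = (x + 3)*(x^2 + 6*x + 8) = (x + 2)*(x + 3)*(x + 4)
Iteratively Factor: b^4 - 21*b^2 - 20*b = (b - 5)*(b^3 + 5*b^2 + 4*b) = b*(b - 5)*(b^2 + 5*b + 4) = b*(b - 5)*(b + 4)*(b + 1)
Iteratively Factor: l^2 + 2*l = (l)*(l + 2)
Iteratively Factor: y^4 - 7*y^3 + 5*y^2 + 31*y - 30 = (y + 2)*(y^3 - 9*y^2 + 23*y - 15) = (y - 3)*(y + 2)*(y^2 - 6*y + 5) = (y - 5)*(y - 3)*(y + 2)*(y - 1)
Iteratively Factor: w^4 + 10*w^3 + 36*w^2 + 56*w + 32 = (w + 2)*(w^3 + 8*w^2 + 20*w + 16) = (w + 2)^2*(w^2 + 6*w + 8) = (w + 2)^2*(w + 4)*(w + 2)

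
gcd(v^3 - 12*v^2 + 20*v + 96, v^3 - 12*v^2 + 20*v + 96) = v^3 - 12*v^2 + 20*v + 96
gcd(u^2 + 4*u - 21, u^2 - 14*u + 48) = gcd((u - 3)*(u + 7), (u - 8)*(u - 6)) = 1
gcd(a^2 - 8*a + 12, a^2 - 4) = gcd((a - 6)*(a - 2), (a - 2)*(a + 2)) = a - 2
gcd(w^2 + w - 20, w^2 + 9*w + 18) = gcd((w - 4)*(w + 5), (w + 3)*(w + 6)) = 1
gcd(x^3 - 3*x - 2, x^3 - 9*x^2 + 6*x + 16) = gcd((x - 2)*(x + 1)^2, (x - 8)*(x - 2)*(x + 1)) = x^2 - x - 2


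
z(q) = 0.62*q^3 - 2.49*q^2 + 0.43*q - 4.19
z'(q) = 1.86*q^2 - 4.98*q + 0.43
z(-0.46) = -4.98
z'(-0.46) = 3.11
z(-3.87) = -79.08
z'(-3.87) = 47.56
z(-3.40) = -58.80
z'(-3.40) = 38.86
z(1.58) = -7.28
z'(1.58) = -2.80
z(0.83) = -5.19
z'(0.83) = -2.42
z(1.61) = -7.36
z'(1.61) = -2.77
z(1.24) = -6.30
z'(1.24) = -2.89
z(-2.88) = -40.89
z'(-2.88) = 30.20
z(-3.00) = -44.63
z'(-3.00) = 32.11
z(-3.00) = -44.63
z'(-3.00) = 32.11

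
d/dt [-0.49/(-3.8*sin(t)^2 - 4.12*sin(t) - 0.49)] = -(3.724*sin(t) + 2.0188)*cos(t)/(3.8*sin(t)^2 + 4.12*sin(t) + 0.49)^2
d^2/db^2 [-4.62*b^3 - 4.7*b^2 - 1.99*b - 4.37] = -27.72*b - 9.4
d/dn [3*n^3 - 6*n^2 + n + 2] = 9*n^2 - 12*n + 1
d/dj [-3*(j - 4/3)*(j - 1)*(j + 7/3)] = 37/3 - 9*j^2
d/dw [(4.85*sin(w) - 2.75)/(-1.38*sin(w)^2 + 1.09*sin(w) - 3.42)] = (6.693*sin(w)^2 - 7.59*sin(w) - 13.5895)*cos(w)/(1.9044*sin(w)^4 - 3.0084*sin(w)^3 + 10.6273*sin(w)^2 - 7.4556*sin(w) + 11.6964)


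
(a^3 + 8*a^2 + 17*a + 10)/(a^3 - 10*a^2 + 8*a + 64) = (a^2 + 6*a + 5)/(a^2 - 12*a + 32)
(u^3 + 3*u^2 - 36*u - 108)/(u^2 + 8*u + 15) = (u^2 - 36)/(u + 5)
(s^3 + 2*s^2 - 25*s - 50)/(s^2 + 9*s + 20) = (s^2 - 3*s - 10)/(s + 4)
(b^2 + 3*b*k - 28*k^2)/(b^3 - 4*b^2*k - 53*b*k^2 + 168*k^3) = (b - 4*k)/(b^2 - 11*b*k + 24*k^2)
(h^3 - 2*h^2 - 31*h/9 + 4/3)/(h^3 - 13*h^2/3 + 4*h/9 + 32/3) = (3*h - 1)/(3*h - 8)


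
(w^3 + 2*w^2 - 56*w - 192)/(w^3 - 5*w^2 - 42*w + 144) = (w + 4)/(w - 3)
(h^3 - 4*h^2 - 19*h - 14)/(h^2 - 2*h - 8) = (h^2 - 6*h - 7)/(h - 4)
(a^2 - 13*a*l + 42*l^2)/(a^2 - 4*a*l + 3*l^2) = (a^2 - 13*a*l + 42*l^2)/(a^2 - 4*a*l + 3*l^2)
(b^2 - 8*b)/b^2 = (b - 8)/b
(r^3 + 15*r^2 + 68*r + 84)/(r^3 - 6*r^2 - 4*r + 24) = (r^2 + 13*r + 42)/(r^2 - 8*r + 12)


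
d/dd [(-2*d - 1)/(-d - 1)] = (d + 1)^(-2)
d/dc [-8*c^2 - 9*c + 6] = -16*c - 9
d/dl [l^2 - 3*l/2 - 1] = 2*l - 3/2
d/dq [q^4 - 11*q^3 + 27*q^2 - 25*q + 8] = 4*q^3 - 33*q^2 + 54*q - 25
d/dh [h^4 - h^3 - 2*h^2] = h*(4*h^2 - 3*h - 4)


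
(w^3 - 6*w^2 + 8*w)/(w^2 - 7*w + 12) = w*(w - 2)/(w - 3)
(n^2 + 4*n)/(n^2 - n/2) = 2*(n + 4)/(2*n - 1)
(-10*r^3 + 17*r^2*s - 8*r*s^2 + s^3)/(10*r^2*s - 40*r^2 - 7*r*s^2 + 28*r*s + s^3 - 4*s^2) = (-r + s)/(s - 4)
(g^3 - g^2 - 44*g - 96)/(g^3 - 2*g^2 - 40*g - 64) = (g + 3)/(g + 2)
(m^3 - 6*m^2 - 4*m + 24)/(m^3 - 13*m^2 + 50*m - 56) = (m^2 - 4*m - 12)/(m^2 - 11*m + 28)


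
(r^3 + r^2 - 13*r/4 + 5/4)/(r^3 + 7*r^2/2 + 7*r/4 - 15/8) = 2*(r - 1)/(2*r + 3)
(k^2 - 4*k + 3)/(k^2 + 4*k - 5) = (k - 3)/(k + 5)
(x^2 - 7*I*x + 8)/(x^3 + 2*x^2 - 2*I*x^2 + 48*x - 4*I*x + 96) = (x + I)/(x^2 + x*(2 + 6*I) + 12*I)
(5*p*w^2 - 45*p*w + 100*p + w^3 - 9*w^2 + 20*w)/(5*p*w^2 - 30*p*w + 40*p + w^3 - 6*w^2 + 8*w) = (w - 5)/(w - 2)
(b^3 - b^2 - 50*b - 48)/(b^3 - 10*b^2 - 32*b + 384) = (b + 1)/(b - 8)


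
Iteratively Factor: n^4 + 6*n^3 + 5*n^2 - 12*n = (n - 1)*(n^3 + 7*n^2 + 12*n) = (n - 1)*(n + 4)*(n^2 + 3*n) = (n - 1)*(n + 3)*(n + 4)*(n)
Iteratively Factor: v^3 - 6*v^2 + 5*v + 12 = (v - 3)*(v^2 - 3*v - 4) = (v - 4)*(v - 3)*(v + 1)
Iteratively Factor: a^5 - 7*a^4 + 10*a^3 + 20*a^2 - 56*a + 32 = (a - 4)*(a^4 - 3*a^3 - 2*a^2 + 12*a - 8) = (a - 4)*(a - 2)*(a^3 - a^2 - 4*a + 4) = (a - 4)*(a - 2)*(a - 1)*(a^2 - 4) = (a - 4)*(a - 2)^2*(a - 1)*(a + 2)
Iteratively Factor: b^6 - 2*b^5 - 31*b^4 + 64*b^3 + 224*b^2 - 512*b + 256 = (b - 4)*(b^5 + 2*b^4 - 23*b^3 - 28*b^2 + 112*b - 64) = (b - 4)*(b + 4)*(b^4 - 2*b^3 - 15*b^2 + 32*b - 16) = (b - 4)*(b + 4)^2*(b^3 - 6*b^2 + 9*b - 4) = (b - 4)*(b - 1)*(b + 4)^2*(b^2 - 5*b + 4) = (b - 4)*(b - 1)^2*(b + 4)^2*(b - 4)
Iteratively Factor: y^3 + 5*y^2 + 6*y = (y + 2)*(y^2 + 3*y) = (y + 2)*(y + 3)*(y)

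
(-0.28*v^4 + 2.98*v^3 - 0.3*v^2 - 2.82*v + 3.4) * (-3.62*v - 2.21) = 1.0136*v^5 - 10.1688*v^4 - 5.4998*v^3 + 10.8714*v^2 - 6.0758*v - 7.514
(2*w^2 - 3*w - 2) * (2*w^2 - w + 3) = 4*w^4 - 8*w^3 + 5*w^2 - 7*w - 6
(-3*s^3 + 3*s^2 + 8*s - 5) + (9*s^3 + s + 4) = 6*s^3 + 3*s^2 + 9*s - 1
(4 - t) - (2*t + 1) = 3 - 3*t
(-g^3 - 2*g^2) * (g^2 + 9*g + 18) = -g^5 - 11*g^4 - 36*g^3 - 36*g^2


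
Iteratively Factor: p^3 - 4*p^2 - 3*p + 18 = (p - 3)*(p^2 - p - 6) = (p - 3)*(p + 2)*(p - 3)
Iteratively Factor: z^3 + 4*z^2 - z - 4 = (z + 4)*(z^2 - 1) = (z + 1)*(z + 4)*(z - 1)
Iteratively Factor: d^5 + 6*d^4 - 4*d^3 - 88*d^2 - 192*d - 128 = (d - 4)*(d^4 + 10*d^3 + 36*d^2 + 56*d + 32) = (d - 4)*(d + 2)*(d^3 + 8*d^2 + 20*d + 16) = (d - 4)*(d + 2)*(d + 4)*(d^2 + 4*d + 4) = (d - 4)*(d + 2)^2*(d + 4)*(d + 2)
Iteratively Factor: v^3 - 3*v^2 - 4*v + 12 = (v - 2)*(v^2 - v - 6) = (v - 3)*(v - 2)*(v + 2)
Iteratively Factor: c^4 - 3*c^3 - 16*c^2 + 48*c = (c - 4)*(c^3 + c^2 - 12*c) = (c - 4)*(c + 4)*(c^2 - 3*c) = (c - 4)*(c - 3)*(c + 4)*(c)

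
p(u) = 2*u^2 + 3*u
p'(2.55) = 13.20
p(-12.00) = 252.00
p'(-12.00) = -45.00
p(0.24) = 0.84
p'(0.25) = 4.00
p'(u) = 4*u + 3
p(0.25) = 0.88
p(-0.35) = -0.80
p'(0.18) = 3.72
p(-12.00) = 252.00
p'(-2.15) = -5.60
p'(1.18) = 7.72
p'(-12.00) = -45.00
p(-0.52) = -1.02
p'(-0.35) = 1.60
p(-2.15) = 2.80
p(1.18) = 6.32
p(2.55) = 20.66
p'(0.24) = 3.96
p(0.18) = 0.60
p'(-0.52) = 0.92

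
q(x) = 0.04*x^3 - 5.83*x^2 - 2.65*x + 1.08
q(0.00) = 1.08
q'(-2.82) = 31.19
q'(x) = 0.12*x^2 - 11.66*x - 2.65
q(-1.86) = -14.42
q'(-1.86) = 19.45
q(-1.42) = -7.03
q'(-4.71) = 54.93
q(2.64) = -45.81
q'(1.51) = -19.98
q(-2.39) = -26.43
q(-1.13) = -3.43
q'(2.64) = -32.60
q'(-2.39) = 25.90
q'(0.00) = -2.65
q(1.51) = -16.08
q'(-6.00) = 71.63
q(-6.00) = -201.54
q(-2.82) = -38.71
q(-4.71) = -119.95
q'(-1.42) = 14.15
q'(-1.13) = 10.68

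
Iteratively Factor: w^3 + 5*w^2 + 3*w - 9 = (w + 3)*(w^2 + 2*w - 3) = (w - 1)*(w + 3)*(w + 3)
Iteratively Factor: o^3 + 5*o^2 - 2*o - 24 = (o + 3)*(o^2 + 2*o - 8) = (o - 2)*(o + 3)*(o + 4)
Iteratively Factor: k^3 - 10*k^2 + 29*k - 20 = (k - 5)*(k^2 - 5*k + 4) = (k - 5)*(k - 1)*(k - 4)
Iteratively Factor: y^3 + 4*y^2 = (y + 4)*(y^2) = y*(y + 4)*(y)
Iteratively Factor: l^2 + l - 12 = (l - 3)*(l + 4)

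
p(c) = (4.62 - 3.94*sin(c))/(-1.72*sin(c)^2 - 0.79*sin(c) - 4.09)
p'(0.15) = 1.21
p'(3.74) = -0.41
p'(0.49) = 0.97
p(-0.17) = -1.32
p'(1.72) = -0.10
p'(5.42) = 0.12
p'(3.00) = -1.21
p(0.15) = -0.95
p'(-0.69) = 0.29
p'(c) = (4.62 - 3.94*sin(c))*(3.44*sin(c)*cos(c) + 0.79*cos(c))/(-1.72*sin(c)^2 - 0.79*sin(c) - 4.09)^2 - 3.94*cos(c)/(-1.72*sin(c)^2 - 0.79*sin(c) - 4.09)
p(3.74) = -1.63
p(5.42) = -1.70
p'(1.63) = -0.04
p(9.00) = -0.64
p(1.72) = -0.11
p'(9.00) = -1.03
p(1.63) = -0.10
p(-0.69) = -1.66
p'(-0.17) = 1.04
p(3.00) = -0.96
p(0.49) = -0.57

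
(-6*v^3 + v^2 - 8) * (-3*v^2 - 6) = 18*v^5 - 3*v^4 + 36*v^3 + 18*v^2 + 48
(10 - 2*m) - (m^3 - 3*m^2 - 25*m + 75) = -m^3 + 3*m^2 + 23*m - 65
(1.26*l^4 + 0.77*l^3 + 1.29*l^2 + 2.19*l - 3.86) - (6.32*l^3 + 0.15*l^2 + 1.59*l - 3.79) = 1.26*l^4 - 5.55*l^3 + 1.14*l^2 + 0.6*l - 0.0699999999999998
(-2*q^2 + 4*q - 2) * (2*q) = -4*q^3 + 8*q^2 - 4*q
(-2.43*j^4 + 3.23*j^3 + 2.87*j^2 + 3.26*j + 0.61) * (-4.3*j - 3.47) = 10.449*j^5 - 5.4569*j^4 - 23.5491*j^3 - 23.9769*j^2 - 13.9352*j - 2.1167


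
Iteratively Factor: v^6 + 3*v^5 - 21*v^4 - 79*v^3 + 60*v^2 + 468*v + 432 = (v + 3)*(v^5 - 21*v^3 - 16*v^2 + 108*v + 144) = (v + 3)^2*(v^4 - 3*v^3 - 12*v^2 + 20*v + 48) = (v - 3)*(v + 3)^2*(v^3 - 12*v - 16) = (v - 3)*(v + 2)*(v + 3)^2*(v^2 - 2*v - 8) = (v - 4)*(v - 3)*(v + 2)*(v + 3)^2*(v + 2)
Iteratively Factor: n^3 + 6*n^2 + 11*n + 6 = (n + 1)*(n^2 + 5*n + 6) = (n + 1)*(n + 2)*(n + 3)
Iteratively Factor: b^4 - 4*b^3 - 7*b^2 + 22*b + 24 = (b - 3)*(b^3 - b^2 - 10*b - 8) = (b - 3)*(b + 1)*(b^2 - 2*b - 8) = (b - 4)*(b - 3)*(b + 1)*(b + 2)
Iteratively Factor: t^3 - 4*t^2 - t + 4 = (t - 4)*(t^2 - 1) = (t - 4)*(t - 1)*(t + 1)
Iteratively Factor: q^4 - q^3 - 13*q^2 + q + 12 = (q - 1)*(q^3 - 13*q - 12) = (q - 4)*(q - 1)*(q^2 + 4*q + 3) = (q - 4)*(q - 1)*(q + 1)*(q + 3)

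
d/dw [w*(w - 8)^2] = (w - 8)*(3*w - 8)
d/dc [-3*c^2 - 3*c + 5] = -6*c - 3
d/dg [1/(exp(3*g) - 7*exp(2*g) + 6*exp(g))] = (-3*exp(2*g) + 14*exp(g) - 6)*exp(-g)/(exp(2*g) - 7*exp(g) + 6)^2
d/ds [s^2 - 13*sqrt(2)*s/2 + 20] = 2*s - 13*sqrt(2)/2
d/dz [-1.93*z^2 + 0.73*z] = 0.73 - 3.86*z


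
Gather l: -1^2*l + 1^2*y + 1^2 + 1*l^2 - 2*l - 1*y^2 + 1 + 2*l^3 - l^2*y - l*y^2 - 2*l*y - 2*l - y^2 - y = 2*l^3 + l^2*(1 - y) + l*(-y^2 - 2*y - 5) - 2*y^2 + 2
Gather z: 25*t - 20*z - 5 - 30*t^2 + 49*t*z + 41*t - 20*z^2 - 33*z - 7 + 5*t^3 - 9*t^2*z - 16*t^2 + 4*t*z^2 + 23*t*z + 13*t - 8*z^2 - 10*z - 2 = 5*t^3 - 46*t^2 + 79*t + z^2*(4*t - 28) + z*(-9*t^2 + 72*t - 63) - 14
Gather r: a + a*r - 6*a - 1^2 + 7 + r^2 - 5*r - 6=-5*a + r^2 + r*(a - 5)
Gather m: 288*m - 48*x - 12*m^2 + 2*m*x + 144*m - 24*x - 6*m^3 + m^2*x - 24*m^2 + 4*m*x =-6*m^3 + m^2*(x - 36) + m*(6*x + 432) - 72*x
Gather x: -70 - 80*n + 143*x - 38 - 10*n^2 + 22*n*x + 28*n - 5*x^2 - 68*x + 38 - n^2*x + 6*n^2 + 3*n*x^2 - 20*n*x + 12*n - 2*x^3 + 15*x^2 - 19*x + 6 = -4*n^2 - 40*n - 2*x^3 + x^2*(3*n + 10) + x*(-n^2 + 2*n + 56) - 64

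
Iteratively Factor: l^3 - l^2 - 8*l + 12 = (l - 2)*(l^2 + l - 6) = (l - 2)^2*(l + 3)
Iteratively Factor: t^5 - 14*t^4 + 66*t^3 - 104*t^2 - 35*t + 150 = (t - 2)*(t^4 - 12*t^3 + 42*t^2 - 20*t - 75) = (t - 2)*(t + 1)*(t^3 - 13*t^2 + 55*t - 75) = (t - 5)*(t - 2)*(t + 1)*(t^2 - 8*t + 15) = (t - 5)*(t - 3)*(t - 2)*(t + 1)*(t - 5)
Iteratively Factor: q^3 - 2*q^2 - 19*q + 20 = (q + 4)*(q^2 - 6*q + 5) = (q - 5)*(q + 4)*(q - 1)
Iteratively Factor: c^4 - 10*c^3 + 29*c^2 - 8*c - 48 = (c - 4)*(c^3 - 6*c^2 + 5*c + 12) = (c - 4)*(c - 3)*(c^2 - 3*c - 4) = (c - 4)*(c - 3)*(c + 1)*(c - 4)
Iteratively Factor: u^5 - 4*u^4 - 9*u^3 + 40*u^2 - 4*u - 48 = (u - 2)*(u^4 - 2*u^3 - 13*u^2 + 14*u + 24) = (u - 2)*(u + 3)*(u^3 - 5*u^2 + 2*u + 8) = (u - 2)^2*(u + 3)*(u^2 - 3*u - 4) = (u - 2)^2*(u + 1)*(u + 3)*(u - 4)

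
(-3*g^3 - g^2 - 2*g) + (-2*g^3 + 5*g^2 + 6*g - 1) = -5*g^3 + 4*g^2 + 4*g - 1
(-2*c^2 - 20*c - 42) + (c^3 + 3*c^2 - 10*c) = c^3 + c^2 - 30*c - 42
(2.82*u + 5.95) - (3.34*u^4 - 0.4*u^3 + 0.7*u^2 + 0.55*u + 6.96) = -3.34*u^4 + 0.4*u^3 - 0.7*u^2 + 2.27*u - 1.01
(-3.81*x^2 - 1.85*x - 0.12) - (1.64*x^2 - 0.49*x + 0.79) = -5.45*x^2 - 1.36*x - 0.91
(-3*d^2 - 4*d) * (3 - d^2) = 3*d^4 + 4*d^3 - 9*d^2 - 12*d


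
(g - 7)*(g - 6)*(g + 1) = g^3 - 12*g^2 + 29*g + 42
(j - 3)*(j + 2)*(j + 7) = j^3 + 6*j^2 - 13*j - 42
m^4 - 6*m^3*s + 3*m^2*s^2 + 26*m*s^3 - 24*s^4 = (m - 4*s)*(m - 3*s)*(m - s)*(m + 2*s)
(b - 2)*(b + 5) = b^2 + 3*b - 10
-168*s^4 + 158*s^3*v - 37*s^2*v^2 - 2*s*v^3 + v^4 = (-4*s + v)*(-3*s + v)*(-2*s + v)*(7*s + v)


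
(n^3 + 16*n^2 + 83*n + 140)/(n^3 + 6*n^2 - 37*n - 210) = (n + 4)/(n - 6)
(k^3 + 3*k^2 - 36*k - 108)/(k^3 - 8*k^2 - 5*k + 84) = (k^2 - 36)/(k^2 - 11*k + 28)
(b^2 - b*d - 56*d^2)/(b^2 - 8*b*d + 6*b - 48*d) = (b + 7*d)/(b + 6)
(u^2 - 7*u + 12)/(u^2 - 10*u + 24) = (u - 3)/(u - 6)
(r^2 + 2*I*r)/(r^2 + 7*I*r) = (r + 2*I)/(r + 7*I)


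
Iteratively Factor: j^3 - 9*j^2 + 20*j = (j - 5)*(j^2 - 4*j) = (j - 5)*(j - 4)*(j)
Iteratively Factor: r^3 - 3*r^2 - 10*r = (r - 5)*(r^2 + 2*r) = (r - 5)*(r + 2)*(r)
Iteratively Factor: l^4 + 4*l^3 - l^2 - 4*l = (l + 4)*(l^3 - l) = l*(l + 4)*(l^2 - 1) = l*(l - 1)*(l + 4)*(l + 1)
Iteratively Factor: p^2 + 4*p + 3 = (p + 1)*(p + 3)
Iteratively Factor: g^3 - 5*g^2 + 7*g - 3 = (g - 3)*(g^2 - 2*g + 1) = (g - 3)*(g - 1)*(g - 1)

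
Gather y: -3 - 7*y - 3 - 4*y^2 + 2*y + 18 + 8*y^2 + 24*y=4*y^2 + 19*y + 12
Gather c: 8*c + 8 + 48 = 8*c + 56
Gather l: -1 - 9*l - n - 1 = -9*l - n - 2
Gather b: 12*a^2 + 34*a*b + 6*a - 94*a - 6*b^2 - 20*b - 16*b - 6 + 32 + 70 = 12*a^2 - 88*a - 6*b^2 + b*(34*a - 36) + 96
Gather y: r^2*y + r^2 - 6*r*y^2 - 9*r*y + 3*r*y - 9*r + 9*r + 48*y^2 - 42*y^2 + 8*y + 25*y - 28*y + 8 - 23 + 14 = r^2 + y^2*(6 - 6*r) + y*(r^2 - 6*r + 5) - 1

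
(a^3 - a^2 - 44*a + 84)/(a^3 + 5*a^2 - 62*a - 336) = (a^2 - 8*a + 12)/(a^2 - 2*a - 48)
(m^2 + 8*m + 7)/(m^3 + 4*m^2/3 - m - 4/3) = 3*(m + 7)/(3*m^2 + m - 4)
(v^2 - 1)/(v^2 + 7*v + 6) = (v - 1)/(v + 6)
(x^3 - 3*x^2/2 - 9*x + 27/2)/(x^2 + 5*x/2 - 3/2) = (2*x^2 - 9*x + 9)/(2*x - 1)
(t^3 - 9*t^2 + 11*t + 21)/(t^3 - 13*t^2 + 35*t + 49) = (t - 3)/(t - 7)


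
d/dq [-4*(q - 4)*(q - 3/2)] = 22 - 8*q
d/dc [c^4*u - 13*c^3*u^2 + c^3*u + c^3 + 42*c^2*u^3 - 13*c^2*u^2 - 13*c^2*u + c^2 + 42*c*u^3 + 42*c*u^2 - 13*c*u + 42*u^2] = 4*c^3*u - 39*c^2*u^2 + 3*c^2*u + 3*c^2 + 84*c*u^3 - 26*c*u^2 - 26*c*u + 2*c + 42*u^3 + 42*u^2 - 13*u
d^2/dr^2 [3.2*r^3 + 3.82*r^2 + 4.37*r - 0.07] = 19.2*r + 7.64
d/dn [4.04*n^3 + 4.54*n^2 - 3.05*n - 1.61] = 12.12*n^2 + 9.08*n - 3.05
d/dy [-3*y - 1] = -3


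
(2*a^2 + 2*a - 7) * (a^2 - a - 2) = 2*a^4 - 13*a^2 + 3*a + 14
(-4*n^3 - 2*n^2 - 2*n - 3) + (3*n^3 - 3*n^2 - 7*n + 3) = -n^3 - 5*n^2 - 9*n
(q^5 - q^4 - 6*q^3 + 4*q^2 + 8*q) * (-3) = -3*q^5 + 3*q^4 + 18*q^3 - 12*q^2 - 24*q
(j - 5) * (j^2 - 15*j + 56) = j^3 - 20*j^2 + 131*j - 280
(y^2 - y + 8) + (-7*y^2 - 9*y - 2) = -6*y^2 - 10*y + 6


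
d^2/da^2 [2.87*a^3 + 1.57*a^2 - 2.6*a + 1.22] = 17.22*a + 3.14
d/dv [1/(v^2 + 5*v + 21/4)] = 16*(-2*v - 5)/(4*v^2 + 20*v + 21)^2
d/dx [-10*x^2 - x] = -20*x - 1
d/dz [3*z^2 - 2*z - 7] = 6*z - 2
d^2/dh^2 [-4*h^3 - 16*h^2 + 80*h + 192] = -24*h - 32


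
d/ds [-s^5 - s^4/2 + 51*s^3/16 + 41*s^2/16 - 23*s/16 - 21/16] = -5*s^4 - 2*s^3 + 153*s^2/16 + 41*s/8 - 23/16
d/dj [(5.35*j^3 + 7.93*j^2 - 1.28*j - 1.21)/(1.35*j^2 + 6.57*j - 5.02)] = (7.2225*j^4 + 70.299*j^3 - 26.7429*j^2 - 76.3502*j + 14.3753)/(1.8225*j^4 + 17.739*j^3 + 29.6109*j^2 - 65.9628*j + 25.2004)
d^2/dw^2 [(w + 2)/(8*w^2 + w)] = 4*(32*w^3 + 192*w^2 + 24*w + 1)/(w^3*(512*w^3 + 192*w^2 + 24*w + 1))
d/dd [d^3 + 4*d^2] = d*(3*d + 8)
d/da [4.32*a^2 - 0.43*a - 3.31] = 8.64*a - 0.43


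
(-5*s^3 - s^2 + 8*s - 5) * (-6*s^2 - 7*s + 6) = 30*s^5 + 41*s^4 - 71*s^3 - 32*s^2 + 83*s - 30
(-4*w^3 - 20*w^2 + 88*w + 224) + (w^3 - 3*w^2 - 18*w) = -3*w^3 - 23*w^2 + 70*w + 224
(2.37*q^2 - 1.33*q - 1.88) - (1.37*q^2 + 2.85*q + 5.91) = 1.0*q^2 - 4.18*q - 7.79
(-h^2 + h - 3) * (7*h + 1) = -7*h^3 + 6*h^2 - 20*h - 3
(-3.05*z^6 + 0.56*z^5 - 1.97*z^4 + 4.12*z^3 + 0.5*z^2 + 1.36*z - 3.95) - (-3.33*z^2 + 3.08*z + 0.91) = -3.05*z^6 + 0.56*z^5 - 1.97*z^4 + 4.12*z^3 + 3.83*z^2 - 1.72*z - 4.86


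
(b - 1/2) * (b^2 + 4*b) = b^3 + 7*b^2/2 - 2*b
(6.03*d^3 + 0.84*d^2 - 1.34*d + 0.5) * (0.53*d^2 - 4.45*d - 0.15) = 3.1959*d^5 - 26.3883*d^4 - 5.3527*d^3 + 6.102*d^2 - 2.024*d - 0.075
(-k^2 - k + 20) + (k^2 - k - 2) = 18 - 2*k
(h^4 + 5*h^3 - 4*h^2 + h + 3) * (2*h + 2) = 2*h^5 + 12*h^4 + 2*h^3 - 6*h^2 + 8*h + 6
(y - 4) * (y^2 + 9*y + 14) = y^3 + 5*y^2 - 22*y - 56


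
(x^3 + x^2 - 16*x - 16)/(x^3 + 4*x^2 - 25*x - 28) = (x + 4)/(x + 7)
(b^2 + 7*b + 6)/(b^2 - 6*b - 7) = (b + 6)/(b - 7)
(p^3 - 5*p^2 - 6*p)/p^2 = p - 5 - 6/p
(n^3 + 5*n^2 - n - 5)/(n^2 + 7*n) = (n^3 + 5*n^2 - n - 5)/(n*(n + 7))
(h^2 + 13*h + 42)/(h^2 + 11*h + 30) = (h + 7)/(h + 5)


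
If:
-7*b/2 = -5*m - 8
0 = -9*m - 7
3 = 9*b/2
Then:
No Solution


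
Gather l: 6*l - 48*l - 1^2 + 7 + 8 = 14 - 42*l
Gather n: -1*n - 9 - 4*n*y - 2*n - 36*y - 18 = n*(-4*y - 3) - 36*y - 27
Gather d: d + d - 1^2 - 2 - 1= 2*d - 4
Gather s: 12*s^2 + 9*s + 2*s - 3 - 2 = 12*s^2 + 11*s - 5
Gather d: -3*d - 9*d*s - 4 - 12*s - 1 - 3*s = d*(-9*s - 3) - 15*s - 5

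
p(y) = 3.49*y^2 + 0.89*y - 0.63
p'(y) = 6.98*y + 0.89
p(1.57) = 9.37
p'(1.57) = 11.85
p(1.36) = 7.04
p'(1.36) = 10.38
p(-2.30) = 15.79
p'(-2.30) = -15.16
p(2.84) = 30.05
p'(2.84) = 20.71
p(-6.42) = 137.50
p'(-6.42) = -43.92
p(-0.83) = 1.04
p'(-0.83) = -4.90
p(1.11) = 4.66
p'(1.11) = 8.64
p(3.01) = 33.67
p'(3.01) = 21.90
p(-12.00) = 491.25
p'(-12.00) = -82.87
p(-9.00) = 274.05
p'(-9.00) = -61.93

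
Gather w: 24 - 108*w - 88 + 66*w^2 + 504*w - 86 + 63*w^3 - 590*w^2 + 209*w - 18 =63*w^3 - 524*w^2 + 605*w - 168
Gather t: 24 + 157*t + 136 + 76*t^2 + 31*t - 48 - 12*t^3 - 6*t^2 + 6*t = -12*t^3 + 70*t^2 + 194*t + 112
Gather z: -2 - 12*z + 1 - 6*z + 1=-18*z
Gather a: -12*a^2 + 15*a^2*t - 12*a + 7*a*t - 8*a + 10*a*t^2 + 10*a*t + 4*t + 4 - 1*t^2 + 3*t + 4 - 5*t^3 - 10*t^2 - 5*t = a^2*(15*t - 12) + a*(10*t^2 + 17*t - 20) - 5*t^3 - 11*t^2 + 2*t + 8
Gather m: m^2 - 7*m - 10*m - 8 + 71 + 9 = m^2 - 17*m + 72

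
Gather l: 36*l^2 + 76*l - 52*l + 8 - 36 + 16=36*l^2 + 24*l - 12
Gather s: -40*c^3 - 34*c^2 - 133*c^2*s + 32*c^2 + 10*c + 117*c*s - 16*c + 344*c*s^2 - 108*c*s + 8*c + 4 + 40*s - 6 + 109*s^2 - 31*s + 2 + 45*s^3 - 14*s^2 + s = -40*c^3 - 2*c^2 + 2*c + 45*s^3 + s^2*(344*c + 95) + s*(-133*c^2 + 9*c + 10)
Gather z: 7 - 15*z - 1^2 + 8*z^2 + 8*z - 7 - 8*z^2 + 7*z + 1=0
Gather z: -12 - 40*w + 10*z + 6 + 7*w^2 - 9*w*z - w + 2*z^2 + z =7*w^2 - 41*w + 2*z^2 + z*(11 - 9*w) - 6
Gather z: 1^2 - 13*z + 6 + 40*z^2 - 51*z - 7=40*z^2 - 64*z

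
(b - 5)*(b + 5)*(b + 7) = b^3 + 7*b^2 - 25*b - 175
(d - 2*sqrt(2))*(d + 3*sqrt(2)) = d^2 + sqrt(2)*d - 12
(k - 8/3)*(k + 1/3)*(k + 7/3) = k^3 - 19*k/3 - 56/27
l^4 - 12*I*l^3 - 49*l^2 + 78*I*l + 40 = (l - 5*I)*(l - 4*I)*(l - 2*I)*(l - I)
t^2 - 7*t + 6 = (t - 6)*(t - 1)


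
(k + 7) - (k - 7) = 14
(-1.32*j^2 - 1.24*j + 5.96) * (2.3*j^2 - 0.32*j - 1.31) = -3.036*j^4 - 2.4296*j^3 + 15.834*j^2 - 0.2828*j - 7.8076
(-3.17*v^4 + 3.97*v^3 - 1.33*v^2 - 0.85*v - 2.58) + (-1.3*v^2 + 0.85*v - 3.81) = -3.17*v^4 + 3.97*v^3 - 2.63*v^2 - 6.39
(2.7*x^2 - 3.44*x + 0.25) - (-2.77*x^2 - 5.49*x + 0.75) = 5.47*x^2 + 2.05*x - 0.5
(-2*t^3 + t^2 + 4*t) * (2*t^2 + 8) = -4*t^5 + 2*t^4 - 8*t^3 + 8*t^2 + 32*t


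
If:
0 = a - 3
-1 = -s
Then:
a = 3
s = 1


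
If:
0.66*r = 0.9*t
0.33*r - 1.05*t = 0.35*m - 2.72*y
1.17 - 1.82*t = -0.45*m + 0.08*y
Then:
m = 5.5109151047409*y - 0.773980154355017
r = 1.79813571213792*y + 0.615666031873309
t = 1.31863285556781*y + 0.45148842337376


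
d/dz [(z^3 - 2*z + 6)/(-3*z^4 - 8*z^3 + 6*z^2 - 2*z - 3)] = 3*(z^6 - 4*z^4 + 12*z^3 + 49*z^2 - 24*z + 6)/(9*z^8 + 48*z^7 + 28*z^6 - 84*z^5 + 86*z^4 + 24*z^3 - 32*z^2 + 12*z + 9)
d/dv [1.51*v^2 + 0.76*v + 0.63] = 3.02*v + 0.76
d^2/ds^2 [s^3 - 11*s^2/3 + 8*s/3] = 6*s - 22/3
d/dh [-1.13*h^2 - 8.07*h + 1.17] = -2.26*h - 8.07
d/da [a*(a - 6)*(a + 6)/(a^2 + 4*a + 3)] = (a^4 + 8*a^3 + 45*a^2 - 108)/(a^4 + 8*a^3 + 22*a^2 + 24*a + 9)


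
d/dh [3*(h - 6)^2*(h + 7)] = 3*(h - 6)*(3*h + 8)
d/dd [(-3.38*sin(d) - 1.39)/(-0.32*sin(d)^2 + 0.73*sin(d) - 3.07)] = (-1.0816*sin(d)^2 - 0.8896*sin(d) + 11.3913)*cos(d)/(0.1024*sin(d)^4 - 0.4672*sin(d)^3 + 2.4977*sin(d)^2 - 4.4822*sin(d) + 9.4249)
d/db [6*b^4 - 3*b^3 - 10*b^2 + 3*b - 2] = 24*b^3 - 9*b^2 - 20*b + 3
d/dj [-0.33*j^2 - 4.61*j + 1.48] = -0.66*j - 4.61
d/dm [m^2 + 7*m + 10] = 2*m + 7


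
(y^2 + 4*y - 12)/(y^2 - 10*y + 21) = (y^2 + 4*y - 12)/(y^2 - 10*y + 21)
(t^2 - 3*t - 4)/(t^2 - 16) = (t + 1)/(t + 4)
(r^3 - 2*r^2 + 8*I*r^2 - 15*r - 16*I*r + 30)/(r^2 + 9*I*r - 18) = (r^2 + r*(-2 + 5*I) - 10*I)/(r + 6*I)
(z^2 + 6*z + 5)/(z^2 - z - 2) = (z + 5)/(z - 2)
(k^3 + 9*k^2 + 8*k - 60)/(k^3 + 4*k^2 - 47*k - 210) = (k - 2)/(k - 7)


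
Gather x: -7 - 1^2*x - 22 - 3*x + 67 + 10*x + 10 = 6*x + 48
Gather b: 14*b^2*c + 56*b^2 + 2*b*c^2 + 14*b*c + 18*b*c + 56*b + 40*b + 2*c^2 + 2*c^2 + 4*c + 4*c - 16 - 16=b^2*(14*c + 56) + b*(2*c^2 + 32*c + 96) + 4*c^2 + 8*c - 32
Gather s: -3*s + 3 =3 - 3*s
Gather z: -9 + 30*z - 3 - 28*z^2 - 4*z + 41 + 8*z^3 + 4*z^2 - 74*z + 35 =8*z^3 - 24*z^2 - 48*z + 64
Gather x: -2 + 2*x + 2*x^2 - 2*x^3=-2*x^3 + 2*x^2 + 2*x - 2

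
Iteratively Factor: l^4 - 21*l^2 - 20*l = (l - 5)*(l^3 + 5*l^2 + 4*l) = l*(l - 5)*(l^2 + 5*l + 4) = l*(l - 5)*(l + 4)*(l + 1)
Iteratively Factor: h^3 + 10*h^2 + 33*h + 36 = (h + 3)*(h^2 + 7*h + 12) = (h + 3)*(h + 4)*(h + 3)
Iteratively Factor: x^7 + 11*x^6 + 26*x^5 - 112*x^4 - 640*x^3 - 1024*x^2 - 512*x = (x)*(x^6 + 11*x^5 + 26*x^4 - 112*x^3 - 640*x^2 - 1024*x - 512) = x*(x + 2)*(x^5 + 9*x^4 + 8*x^3 - 128*x^2 - 384*x - 256) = x*(x - 4)*(x + 2)*(x^4 + 13*x^3 + 60*x^2 + 112*x + 64) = x*(x - 4)*(x + 2)*(x + 4)*(x^3 + 9*x^2 + 24*x + 16) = x*(x - 4)*(x + 1)*(x + 2)*(x + 4)*(x^2 + 8*x + 16) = x*(x - 4)*(x + 1)*(x + 2)*(x + 4)^2*(x + 4)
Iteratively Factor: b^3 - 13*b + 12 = (b - 1)*(b^2 + b - 12) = (b - 3)*(b - 1)*(b + 4)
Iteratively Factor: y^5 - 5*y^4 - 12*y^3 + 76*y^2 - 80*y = (y + 4)*(y^4 - 9*y^3 + 24*y^2 - 20*y) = y*(y + 4)*(y^3 - 9*y^2 + 24*y - 20) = y*(y - 2)*(y + 4)*(y^2 - 7*y + 10) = y*(y - 2)^2*(y + 4)*(y - 5)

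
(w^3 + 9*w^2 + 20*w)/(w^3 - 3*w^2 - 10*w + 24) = w*(w^2 + 9*w + 20)/(w^3 - 3*w^2 - 10*w + 24)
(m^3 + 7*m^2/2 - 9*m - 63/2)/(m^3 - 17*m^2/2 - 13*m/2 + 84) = (2*m^2 + m - 21)/(2*m^2 - 23*m + 56)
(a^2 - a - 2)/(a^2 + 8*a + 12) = (a^2 - a - 2)/(a^2 + 8*a + 12)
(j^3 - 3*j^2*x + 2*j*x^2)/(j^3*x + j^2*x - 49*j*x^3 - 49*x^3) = j*(j^2 - 3*j*x + 2*x^2)/(x*(j^3 + j^2 - 49*j*x^2 - 49*x^2))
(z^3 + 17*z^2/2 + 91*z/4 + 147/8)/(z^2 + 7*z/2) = z + 5 + 21/(4*z)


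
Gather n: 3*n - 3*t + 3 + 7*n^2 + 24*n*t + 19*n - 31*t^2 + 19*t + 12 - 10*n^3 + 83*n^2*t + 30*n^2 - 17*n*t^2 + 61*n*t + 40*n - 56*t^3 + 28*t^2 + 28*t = -10*n^3 + n^2*(83*t + 37) + n*(-17*t^2 + 85*t + 62) - 56*t^3 - 3*t^2 + 44*t + 15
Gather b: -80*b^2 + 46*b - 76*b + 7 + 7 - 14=-80*b^2 - 30*b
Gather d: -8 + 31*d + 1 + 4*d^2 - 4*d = 4*d^2 + 27*d - 7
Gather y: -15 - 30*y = -30*y - 15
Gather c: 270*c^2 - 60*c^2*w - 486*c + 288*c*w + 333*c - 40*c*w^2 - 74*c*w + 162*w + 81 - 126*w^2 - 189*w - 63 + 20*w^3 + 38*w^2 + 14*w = c^2*(270 - 60*w) + c*(-40*w^2 + 214*w - 153) + 20*w^3 - 88*w^2 - 13*w + 18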